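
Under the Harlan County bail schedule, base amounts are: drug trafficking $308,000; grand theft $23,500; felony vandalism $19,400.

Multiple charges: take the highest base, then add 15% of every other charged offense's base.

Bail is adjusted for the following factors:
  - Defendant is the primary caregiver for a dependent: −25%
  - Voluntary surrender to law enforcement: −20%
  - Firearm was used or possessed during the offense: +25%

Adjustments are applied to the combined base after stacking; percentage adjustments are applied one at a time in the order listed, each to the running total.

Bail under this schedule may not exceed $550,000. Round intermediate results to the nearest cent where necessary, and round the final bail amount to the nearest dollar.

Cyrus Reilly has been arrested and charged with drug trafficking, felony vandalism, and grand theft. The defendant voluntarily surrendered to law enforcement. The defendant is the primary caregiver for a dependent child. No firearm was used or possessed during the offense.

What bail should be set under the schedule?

$188,661

Base amounts from the schedule: drug trafficking $308,000; felony vandalism $19,400; grand theft $23,500.
Stacking rule: highest base plus 15% of each additional charge. Highest is drug trafficking at $308,000. Additional: $19,400 × 15% = $2,910; $23,500 × 15% = $3,525. Combined base = $308,000 + $6,435 = $314,435.
Defendant is the primary caregiver for a dependent (−25%): $314,435 × 0.75 = $235,826.25.
Voluntary surrender to law enforcement (−20%): $235,826.25 × 0.8 = $188,661.
$188,661 is within the $550,000 maximum.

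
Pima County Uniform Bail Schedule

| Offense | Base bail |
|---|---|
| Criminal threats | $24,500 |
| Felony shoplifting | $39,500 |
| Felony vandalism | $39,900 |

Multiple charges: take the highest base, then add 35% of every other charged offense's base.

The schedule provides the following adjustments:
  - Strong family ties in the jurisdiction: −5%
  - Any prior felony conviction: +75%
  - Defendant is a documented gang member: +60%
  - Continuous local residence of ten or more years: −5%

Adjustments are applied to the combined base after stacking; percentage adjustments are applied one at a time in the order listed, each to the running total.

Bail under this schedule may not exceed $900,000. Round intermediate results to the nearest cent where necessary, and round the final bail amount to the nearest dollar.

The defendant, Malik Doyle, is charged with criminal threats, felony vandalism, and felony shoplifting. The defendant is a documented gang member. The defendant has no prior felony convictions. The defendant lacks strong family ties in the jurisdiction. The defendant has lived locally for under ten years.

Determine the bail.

Base amounts from the schedule: criminal threats $24,500; felony vandalism $39,900; felony shoplifting $39,500.
Stacking rule: highest base plus 35% of each additional charge. Highest is felony vandalism at $39,900. Additional: $24,500 × 35% = $8,575; $39,500 × 35% = $13,825. Combined base = $39,900 + $22,400 = $62,300.
Defendant is a documented gang member (+60%): $62,300 × 1.6 = $99,680.
$99,680 is within the $900,000 maximum.

$99,680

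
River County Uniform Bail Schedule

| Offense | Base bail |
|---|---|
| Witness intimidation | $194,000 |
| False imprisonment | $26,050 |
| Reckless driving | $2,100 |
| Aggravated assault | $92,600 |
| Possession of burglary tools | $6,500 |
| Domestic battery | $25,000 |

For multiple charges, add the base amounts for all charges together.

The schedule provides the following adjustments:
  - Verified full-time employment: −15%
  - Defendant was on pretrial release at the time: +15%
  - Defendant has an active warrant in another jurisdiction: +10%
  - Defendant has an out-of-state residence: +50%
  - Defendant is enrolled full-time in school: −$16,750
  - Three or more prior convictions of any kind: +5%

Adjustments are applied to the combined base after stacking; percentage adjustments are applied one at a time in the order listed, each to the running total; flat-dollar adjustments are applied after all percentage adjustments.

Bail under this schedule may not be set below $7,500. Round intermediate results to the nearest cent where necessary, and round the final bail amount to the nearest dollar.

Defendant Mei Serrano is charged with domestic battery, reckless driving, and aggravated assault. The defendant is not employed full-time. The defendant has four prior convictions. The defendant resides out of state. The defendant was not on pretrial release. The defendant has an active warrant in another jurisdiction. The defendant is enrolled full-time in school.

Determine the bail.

Base amounts from the schedule: domestic battery $25,000; reckless driving $2,100; aggravated assault $92,600.
Stacking rule: sum of all bases. $25,000 + $2,100 + $92,600 = $119,700.
Defendant has an active warrant in another jurisdiction (+10%): $119,700 × 1.1 = $131,670.
Defendant has an out-of-state residence (+50%): $131,670 × 1.5 = $197,505.
Three or more prior convictions of any kind (+5%): $197,505 × 1.05 = $207,380.25.
Defendant is enrolled full-time in school (−$16,750 flat): $207,380.25 − $16,750 = $190,630.25.
$190,630.25 is at or above the $7,500 minimum.
Rounded to the nearest dollar: $190,630.

$190,630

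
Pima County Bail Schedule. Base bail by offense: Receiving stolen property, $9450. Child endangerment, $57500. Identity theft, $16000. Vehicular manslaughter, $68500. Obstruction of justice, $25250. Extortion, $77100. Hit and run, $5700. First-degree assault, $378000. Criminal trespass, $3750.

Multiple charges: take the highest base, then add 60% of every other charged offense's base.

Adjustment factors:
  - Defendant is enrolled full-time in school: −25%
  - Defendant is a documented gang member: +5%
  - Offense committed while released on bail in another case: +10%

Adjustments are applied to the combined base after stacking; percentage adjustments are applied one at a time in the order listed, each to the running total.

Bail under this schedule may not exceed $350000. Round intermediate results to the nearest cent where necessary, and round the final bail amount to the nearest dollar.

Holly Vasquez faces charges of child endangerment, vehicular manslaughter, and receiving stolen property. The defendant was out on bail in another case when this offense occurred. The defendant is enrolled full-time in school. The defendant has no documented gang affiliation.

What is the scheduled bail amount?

$89653

Base amounts from the schedule: child endangerment $57500; vehicular manslaughter $68500; receiving stolen property $9450.
Stacking rule: highest base plus 60% of each additional charge. Highest is vehicular manslaughter at $68500. Additional: $57500 × 60% = $34500; $9450 × 60% = $5670. Combined base = $68500 + $40170 = $108670.
Defendant is enrolled full-time in school (−25%): $108670 × 0.75 = $81502.50.
Offense committed while released on bail in another case (+10%): $81502.50 × 1.1 = $89652.75.
$89652.75 is within the $350000 maximum.
Rounded to the nearest dollar: $89653.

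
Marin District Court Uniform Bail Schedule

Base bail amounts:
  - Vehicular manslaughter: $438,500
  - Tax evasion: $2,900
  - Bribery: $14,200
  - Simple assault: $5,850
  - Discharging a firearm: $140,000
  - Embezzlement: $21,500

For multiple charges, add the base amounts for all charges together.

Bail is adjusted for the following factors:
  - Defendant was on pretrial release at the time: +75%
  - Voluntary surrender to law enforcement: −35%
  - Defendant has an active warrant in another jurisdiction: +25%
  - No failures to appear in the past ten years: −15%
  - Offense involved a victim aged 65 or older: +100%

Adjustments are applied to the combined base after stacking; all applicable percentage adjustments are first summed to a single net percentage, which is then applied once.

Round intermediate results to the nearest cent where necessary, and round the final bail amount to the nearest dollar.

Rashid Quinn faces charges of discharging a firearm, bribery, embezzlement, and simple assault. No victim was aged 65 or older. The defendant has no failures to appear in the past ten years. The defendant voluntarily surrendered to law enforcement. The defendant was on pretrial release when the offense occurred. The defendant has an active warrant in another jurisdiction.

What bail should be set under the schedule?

Base amounts from the schedule: discharging a firearm $140,000; bribery $14,200; embezzlement $21,500; simple assault $5,850.
Stacking rule: sum of all bases. $140,000 + $14,200 + $21,500 + $5,850 = $181,550.
Net percentage adjustment: +75% −35% +25% −15% = +50%. $181,550 × 1.5 = $272,325.

$272,325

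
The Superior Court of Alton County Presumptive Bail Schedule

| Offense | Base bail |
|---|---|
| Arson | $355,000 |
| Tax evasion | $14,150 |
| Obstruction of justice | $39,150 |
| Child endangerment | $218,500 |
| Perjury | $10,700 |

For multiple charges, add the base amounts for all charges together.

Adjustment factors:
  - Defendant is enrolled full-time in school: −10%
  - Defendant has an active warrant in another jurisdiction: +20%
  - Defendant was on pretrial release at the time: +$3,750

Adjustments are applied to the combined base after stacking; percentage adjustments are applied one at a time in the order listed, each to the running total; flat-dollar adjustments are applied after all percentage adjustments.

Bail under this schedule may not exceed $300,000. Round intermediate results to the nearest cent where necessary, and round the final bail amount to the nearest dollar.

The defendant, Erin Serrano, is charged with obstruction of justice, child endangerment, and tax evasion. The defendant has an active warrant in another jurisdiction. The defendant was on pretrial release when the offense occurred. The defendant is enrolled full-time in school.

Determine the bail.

Base amounts from the schedule: obstruction of justice $39,150; child endangerment $218,500; tax evasion $14,150.
Stacking rule: sum of all bases. $39,150 + $218,500 + $14,150 = $271,800.
Defendant is enrolled full-time in school (−10%): $271,800 × 0.9 = $244,620.
Defendant has an active warrant in another jurisdiction (+20%): $244,620 × 1.2 = $293,544.
Defendant was on pretrial release at the time (+$3,750 flat): $293,544 + $3,750 = $297,294.
$297,294 is within the $300,000 maximum.

$297,294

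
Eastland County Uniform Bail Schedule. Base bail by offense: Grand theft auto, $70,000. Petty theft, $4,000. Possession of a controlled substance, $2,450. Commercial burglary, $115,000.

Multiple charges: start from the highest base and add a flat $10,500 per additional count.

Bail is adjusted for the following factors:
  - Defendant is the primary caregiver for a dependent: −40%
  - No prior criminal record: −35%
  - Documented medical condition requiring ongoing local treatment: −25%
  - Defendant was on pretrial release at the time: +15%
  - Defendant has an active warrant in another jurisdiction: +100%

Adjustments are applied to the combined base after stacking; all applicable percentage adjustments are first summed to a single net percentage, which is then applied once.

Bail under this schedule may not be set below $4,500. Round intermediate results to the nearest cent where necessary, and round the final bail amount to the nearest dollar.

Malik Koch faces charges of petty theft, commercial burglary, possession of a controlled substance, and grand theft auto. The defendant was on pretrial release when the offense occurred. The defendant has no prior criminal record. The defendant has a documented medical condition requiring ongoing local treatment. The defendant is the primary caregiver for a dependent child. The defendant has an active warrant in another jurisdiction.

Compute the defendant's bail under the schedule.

$168,475

Base amounts from the schedule: petty theft $4,000; commercial burglary $115,000; possession of a controlled substance $2,450; grand theft auto $70,000.
Stacking rule: highest base plus $10,500 per additional charge. Highest is commercial burglary at $115,000; 3 additional charges → +$31,500. Combined base = $146,500.
Net percentage adjustment: −40% −35% −25% +15% +100% = +15%. $146,500 × 1.15 = $168,475.
$168,475 is at or above the $4,500 minimum.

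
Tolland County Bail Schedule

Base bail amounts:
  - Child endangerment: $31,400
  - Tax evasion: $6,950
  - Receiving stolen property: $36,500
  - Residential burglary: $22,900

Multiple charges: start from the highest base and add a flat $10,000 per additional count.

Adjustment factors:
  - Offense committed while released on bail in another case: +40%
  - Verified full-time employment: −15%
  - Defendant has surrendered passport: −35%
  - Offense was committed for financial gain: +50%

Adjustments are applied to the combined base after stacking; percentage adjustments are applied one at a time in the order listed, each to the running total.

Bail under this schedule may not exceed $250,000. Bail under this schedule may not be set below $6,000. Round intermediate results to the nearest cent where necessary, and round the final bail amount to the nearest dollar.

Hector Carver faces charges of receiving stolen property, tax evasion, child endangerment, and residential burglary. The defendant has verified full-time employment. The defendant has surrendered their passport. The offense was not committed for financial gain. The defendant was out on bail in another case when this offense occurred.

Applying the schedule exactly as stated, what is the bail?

$51,438

Base amounts from the schedule: receiving stolen property $36,500; tax evasion $6,950; child endangerment $31,400; residential burglary $22,900.
Stacking rule: highest base plus $10,000 per additional charge. Highest is receiving stolen property at $36,500; 3 additional charges → +$30,000. Combined base = $66,500.
Offense committed while released on bail in another case (+40%): $66,500 × 1.4 = $93,100.
Verified full-time employment (−15%): $93,100 × 0.85 = $79,135.
Defendant has surrendered passport (−35%): $79,135 × 0.65 = $51,437.75.
$51,437.75 is within the $250,000 maximum.
$51,437.75 is at or above the $6,000 minimum.
Rounded to the nearest dollar: $51,438.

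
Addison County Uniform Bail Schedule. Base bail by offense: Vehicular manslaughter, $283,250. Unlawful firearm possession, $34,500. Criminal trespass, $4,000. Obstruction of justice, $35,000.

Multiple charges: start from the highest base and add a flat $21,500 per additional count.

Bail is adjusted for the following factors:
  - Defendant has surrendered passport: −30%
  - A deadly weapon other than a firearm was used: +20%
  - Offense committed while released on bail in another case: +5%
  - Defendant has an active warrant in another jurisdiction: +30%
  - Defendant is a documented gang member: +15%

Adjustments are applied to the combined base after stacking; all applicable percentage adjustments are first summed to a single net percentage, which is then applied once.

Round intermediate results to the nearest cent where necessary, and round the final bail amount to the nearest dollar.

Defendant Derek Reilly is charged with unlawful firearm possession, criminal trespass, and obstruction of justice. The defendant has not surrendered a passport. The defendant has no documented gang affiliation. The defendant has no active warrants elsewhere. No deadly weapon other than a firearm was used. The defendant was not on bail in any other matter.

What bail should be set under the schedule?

$78,000

Base amounts from the schedule: unlawful firearm possession $34,500; criminal trespass $4,000; obstruction of justice $35,000.
Stacking rule: highest base plus $21,500 per additional charge. Highest is obstruction of justice at $35,000; 2 additional charges → +$43,000. Combined base = $78,000.
No adjustment factors apply to this defendant.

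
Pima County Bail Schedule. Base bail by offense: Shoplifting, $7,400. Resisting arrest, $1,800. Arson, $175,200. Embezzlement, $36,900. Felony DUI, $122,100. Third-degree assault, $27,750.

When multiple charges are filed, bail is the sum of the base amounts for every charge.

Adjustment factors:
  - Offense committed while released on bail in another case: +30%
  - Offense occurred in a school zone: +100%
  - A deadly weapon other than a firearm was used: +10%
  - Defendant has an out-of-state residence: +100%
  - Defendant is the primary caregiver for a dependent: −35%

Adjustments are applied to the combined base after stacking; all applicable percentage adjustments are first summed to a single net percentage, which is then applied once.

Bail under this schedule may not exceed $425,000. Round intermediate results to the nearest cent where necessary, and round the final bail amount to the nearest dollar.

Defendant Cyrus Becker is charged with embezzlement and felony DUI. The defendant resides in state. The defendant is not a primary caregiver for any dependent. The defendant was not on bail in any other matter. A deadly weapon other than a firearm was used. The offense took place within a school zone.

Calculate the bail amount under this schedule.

Base amounts from the schedule: embezzlement $36,900; felony DUI $122,100.
Stacking rule: sum of all bases. $36,900 + $122,100 = $159,000.
Net percentage adjustment: +100% +10% = +110%. $159,000 × 2.1 = $333,900.
$333,900 is within the $425,000 maximum.

$333,900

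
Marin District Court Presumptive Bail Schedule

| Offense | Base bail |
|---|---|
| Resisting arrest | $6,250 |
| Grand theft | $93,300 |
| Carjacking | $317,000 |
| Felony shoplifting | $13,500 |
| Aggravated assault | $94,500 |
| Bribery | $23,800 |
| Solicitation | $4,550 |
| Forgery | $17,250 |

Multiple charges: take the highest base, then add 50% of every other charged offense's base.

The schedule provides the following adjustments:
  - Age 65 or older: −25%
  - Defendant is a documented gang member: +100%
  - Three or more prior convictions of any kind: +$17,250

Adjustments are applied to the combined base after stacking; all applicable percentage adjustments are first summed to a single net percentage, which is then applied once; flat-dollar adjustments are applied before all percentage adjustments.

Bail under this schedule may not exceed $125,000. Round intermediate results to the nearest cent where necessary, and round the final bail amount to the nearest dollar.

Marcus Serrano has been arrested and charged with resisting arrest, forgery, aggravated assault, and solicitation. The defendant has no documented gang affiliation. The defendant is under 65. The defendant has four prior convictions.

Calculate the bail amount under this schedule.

$125,000

Base amounts from the schedule: resisting arrest $6,250; forgery $17,250; aggravated assault $94,500; solicitation $4,550.
Stacking rule: highest base plus 50% of each additional charge. Highest is aggravated assault at $94,500. Additional: $6,250 × 50% = $3,125; $17,250 × 50% = $8,625; $4,550 × 50% = $2,275. Combined base = $94,500 + $14,025 = $108,525.
Three or more prior convictions of any kind (+$17,250 flat): $108,525 + $17,250 = $125,775.
Result $125,775 exceeds the maximum of $125,000; bail is capped at $125,000.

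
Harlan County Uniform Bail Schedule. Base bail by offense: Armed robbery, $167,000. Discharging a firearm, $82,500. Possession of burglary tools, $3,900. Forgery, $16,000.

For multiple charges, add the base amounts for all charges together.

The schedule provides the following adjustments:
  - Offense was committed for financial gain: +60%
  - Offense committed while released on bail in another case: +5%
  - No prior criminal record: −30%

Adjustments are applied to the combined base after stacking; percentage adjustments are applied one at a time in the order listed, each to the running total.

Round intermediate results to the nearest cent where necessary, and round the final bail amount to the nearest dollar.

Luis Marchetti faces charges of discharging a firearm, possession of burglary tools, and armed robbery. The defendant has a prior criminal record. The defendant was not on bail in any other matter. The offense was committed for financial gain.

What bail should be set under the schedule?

Base amounts from the schedule: discharging a firearm $82,500; possession of burglary tools $3,900; armed robbery $167,000.
Stacking rule: sum of all bases. $82,500 + $3,900 + $167,000 = $253,400.
Offense was committed for financial gain (+60%): $253,400 × 1.6 = $405,440.

$405,440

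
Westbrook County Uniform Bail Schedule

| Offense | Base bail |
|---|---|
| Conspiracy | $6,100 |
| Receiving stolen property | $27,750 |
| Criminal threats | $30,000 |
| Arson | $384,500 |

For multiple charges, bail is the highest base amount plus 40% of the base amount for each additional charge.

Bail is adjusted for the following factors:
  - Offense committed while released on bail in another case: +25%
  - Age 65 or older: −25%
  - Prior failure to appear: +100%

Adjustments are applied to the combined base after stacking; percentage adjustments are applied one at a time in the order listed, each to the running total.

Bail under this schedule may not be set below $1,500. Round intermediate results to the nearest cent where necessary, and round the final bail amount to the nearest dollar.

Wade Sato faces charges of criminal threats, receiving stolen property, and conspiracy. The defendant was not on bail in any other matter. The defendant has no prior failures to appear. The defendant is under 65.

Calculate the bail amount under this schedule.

Base amounts from the schedule: criminal threats $30,000; receiving stolen property $27,750; conspiracy $6,100.
Stacking rule: highest base plus 40% of each additional charge. Highest is criminal threats at $30,000. Additional: $27,750 × 40% = $11,100; $6,100 × 40% = $2,440. Combined base = $30,000 + $13,540 = $43,540.
No adjustment factors apply to this defendant.
$43,540 is at or above the $1,500 minimum.

$43,540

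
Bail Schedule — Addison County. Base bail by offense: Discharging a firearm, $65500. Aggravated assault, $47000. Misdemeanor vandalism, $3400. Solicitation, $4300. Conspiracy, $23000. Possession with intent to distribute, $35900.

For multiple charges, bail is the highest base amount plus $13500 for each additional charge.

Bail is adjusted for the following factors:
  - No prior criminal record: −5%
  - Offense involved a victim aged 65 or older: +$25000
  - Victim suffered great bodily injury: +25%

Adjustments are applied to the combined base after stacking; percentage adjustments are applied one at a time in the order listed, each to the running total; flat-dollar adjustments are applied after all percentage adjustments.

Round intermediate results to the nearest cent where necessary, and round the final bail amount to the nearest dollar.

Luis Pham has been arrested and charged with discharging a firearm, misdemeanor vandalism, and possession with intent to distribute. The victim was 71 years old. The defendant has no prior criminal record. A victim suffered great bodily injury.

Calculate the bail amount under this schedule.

Base amounts from the schedule: discharging a firearm $65500; misdemeanor vandalism $3400; possession with intent to distribute $35900.
Stacking rule: highest base plus $13500 per additional charge. Highest is discharging a firearm at $65500; 2 additional charges → +$27000. Combined base = $92500.
No prior criminal record (−5%): $92500 × 0.95 = $87875.
Victim suffered great bodily injury (+25%): $87875 × 1.25 = $109843.75.
Offense involved a victim aged 65 or older (+$25000 flat): $109843.75 + $25000 = $134843.75.
Rounded to the nearest dollar: $134844.

$134844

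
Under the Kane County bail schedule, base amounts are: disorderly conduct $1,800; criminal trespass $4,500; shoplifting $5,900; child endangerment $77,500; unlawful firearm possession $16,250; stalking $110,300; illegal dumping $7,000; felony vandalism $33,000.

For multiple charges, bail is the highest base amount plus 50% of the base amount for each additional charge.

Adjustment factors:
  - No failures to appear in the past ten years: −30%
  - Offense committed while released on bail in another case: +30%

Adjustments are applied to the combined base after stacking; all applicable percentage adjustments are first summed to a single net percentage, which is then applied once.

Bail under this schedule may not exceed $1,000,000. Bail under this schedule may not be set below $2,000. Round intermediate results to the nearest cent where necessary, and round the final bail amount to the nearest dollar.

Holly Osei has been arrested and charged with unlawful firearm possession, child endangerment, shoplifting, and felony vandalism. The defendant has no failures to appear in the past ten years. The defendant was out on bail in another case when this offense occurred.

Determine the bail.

Base amounts from the schedule: unlawful firearm possession $16,250; child endangerment $77,500; shoplifting $5,900; felony vandalism $33,000.
Stacking rule: highest base plus 50% of each additional charge. Highest is child endangerment at $77,500. Additional: $16,250 × 50% = $8,125; $5,900 × 50% = $2,950; $33,000 × 50% = $16,500. Combined base = $77,500 + $27,575 = $105,075.
Net percentage adjustment: −30% +30% = +0%. $105,075 × 1 = $105,075.
$105,075 is within the $1,000,000 maximum.
$105,075 is at or above the $2,000 minimum.

$105,075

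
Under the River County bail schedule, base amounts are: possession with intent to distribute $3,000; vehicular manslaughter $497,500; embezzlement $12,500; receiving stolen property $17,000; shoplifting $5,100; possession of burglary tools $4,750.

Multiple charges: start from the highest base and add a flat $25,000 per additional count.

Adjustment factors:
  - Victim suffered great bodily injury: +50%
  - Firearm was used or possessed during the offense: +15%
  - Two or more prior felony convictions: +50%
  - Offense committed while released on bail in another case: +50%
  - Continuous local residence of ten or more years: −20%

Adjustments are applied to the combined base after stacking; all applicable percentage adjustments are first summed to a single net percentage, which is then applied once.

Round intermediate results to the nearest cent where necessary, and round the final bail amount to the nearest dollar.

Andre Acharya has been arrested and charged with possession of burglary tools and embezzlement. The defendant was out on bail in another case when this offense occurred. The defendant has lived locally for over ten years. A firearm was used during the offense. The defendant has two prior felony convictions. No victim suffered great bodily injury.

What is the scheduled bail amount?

$73,125

Base amounts from the schedule: possession of burglary tools $4,750; embezzlement $12,500.
Stacking rule: highest base plus $25,000 per additional charge. Highest is embezzlement at $12,500; 1 additional charge → +$25,000. Combined base = $37,500.
Net percentage adjustment: +15% +50% +50% −20% = +95%. $37,500 × 1.95 = $73,125.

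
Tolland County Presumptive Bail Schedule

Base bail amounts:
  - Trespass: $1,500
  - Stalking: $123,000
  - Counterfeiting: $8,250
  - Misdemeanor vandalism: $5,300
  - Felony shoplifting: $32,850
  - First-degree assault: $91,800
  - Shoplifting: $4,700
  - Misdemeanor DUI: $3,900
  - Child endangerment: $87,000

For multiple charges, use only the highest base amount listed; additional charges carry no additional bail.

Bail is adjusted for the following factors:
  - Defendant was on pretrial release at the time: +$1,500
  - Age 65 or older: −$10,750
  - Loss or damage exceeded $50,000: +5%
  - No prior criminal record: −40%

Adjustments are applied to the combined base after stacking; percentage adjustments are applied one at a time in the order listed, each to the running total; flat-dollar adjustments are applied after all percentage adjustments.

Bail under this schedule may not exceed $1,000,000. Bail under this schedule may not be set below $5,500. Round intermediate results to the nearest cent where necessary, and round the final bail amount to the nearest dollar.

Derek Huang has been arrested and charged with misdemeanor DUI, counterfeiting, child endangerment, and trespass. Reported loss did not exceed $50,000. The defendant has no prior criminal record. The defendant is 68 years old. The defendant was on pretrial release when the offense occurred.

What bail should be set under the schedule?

Base amounts from the schedule: misdemeanor DUI $3,900; counterfeiting $8,250; child endangerment $87,000; trespass $1,500.
Stacking rule: use the highest base only. Highest is child endangerment at $87,000. Combined base = $87,000.
No prior criminal record (−40%): $87,000 × 0.6 = $52,200.
Defendant was on pretrial release at the time (+$1,500 flat): $52,200 + $1,500 = $53,700.
Age 65 or older (−$10,750 flat): $53,700 − $10,750 = $42,950.
$42,950 is within the $1,000,000 maximum.
$42,950 is at or above the $5,500 minimum.

$42,950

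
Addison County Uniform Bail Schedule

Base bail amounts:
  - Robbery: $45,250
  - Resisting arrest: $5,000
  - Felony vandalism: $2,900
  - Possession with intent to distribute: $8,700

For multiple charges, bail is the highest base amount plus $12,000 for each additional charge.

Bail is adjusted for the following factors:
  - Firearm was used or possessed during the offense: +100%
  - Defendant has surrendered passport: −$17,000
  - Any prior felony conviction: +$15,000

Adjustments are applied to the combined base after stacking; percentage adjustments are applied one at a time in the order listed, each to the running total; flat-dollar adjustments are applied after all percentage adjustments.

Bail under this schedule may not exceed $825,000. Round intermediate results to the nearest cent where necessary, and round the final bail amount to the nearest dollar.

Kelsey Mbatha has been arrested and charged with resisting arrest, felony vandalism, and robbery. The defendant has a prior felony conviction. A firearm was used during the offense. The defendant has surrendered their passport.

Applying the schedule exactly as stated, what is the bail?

$136,500

Base amounts from the schedule: resisting arrest $5,000; felony vandalism $2,900; robbery $45,250.
Stacking rule: highest base plus $12,000 per additional charge. Highest is robbery at $45,250; 2 additional charges → +$24,000. Combined base = $69,250.
Firearm was used or possessed during the offense (+100%): $69,250 × 2 = $138,500.
Defendant has surrendered passport (−$17,000 flat): $138,500 − $17,000 = $121,500.
Any prior felony conviction (+$15,000 flat): $121,500 + $15,000 = $136,500.
$136,500 is within the $825,000 maximum.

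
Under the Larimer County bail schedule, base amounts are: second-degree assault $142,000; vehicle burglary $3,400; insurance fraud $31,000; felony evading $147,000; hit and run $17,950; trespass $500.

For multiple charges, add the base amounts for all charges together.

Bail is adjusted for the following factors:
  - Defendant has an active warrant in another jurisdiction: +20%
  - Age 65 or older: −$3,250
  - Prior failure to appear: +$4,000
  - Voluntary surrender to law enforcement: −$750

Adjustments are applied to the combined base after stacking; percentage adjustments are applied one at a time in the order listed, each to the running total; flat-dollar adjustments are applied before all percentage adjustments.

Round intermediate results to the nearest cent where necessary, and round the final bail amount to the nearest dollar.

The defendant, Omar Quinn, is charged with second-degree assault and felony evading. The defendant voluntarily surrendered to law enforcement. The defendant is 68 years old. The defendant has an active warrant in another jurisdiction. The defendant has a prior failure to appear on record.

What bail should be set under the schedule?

$346,800

Base amounts from the schedule: second-degree assault $142,000; felony evading $147,000.
Stacking rule: sum of all bases. $142,000 + $147,000 = $289,000.
Age 65 or older (−$3,250 flat): $289,000 − $3,250 = $285,750.
Prior failure to appear (+$4,000 flat): $285,750 + $4,000 = $289,750.
Voluntary surrender to law enforcement (−$750 flat): $289,750 − $750 = $289,000.
Defendant has an active warrant in another jurisdiction (+20%): $289,000 × 1.2 = $346,800.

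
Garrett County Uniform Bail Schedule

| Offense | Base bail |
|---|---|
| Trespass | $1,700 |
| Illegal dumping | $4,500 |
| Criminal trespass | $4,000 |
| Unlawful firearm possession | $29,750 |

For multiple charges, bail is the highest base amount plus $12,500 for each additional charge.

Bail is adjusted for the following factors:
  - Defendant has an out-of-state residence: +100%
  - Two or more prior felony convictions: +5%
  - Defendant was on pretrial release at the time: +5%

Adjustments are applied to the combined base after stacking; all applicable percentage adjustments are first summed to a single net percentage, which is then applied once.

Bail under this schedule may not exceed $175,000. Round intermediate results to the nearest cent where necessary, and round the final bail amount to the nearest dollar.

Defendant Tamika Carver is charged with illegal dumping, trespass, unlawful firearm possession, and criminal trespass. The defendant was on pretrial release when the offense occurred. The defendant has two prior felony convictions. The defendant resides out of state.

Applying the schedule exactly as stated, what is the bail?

$141,225

Base amounts from the schedule: illegal dumping $4,500; trespass $1,700; unlawful firearm possession $29,750; criminal trespass $4,000.
Stacking rule: highest base plus $12,500 per additional charge. Highest is unlawful firearm possession at $29,750; 3 additional charges → +$37,500. Combined base = $67,250.
Net percentage adjustment: +100% +5% +5% = +110%. $67,250 × 2.1 = $141,225.
$141,225 is within the $175,000 maximum.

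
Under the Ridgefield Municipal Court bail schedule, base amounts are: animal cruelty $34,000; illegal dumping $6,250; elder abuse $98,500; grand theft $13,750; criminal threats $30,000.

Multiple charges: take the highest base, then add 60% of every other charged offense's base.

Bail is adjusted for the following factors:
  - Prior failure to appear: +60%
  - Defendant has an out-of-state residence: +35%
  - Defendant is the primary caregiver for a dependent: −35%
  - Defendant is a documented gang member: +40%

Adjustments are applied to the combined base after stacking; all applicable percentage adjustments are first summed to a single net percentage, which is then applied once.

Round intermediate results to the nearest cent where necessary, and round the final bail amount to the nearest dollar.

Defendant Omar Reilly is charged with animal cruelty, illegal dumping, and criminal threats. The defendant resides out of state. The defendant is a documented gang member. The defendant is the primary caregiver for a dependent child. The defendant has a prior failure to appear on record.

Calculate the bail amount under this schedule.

$111,500

Base amounts from the schedule: animal cruelty $34,000; illegal dumping $6,250; criminal threats $30,000.
Stacking rule: highest base plus 60% of each additional charge. Highest is animal cruelty at $34,000. Additional: $6,250 × 60% = $3,750; $30,000 × 60% = $18,000. Combined base = $34,000 + $21,750 = $55,750.
Net percentage adjustment: +60% +35% −35% +40% = +100%. $55,750 × 2 = $111,500.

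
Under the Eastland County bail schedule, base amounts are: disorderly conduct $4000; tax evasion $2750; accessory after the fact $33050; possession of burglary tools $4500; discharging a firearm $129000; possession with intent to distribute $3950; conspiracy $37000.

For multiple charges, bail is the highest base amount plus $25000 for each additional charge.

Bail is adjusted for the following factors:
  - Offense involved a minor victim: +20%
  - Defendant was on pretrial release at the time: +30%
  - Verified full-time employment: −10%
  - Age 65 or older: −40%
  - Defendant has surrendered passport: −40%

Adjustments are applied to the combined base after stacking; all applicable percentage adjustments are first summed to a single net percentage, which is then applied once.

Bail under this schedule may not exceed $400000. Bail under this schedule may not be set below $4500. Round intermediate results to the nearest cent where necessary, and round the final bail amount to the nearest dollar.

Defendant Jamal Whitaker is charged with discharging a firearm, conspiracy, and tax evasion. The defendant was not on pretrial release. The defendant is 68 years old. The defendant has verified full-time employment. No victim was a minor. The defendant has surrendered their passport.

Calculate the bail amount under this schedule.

$17900

Base amounts from the schedule: discharging a firearm $129000; conspiracy $37000; tax evasion $2750.
Stacking rule: highest base plus $25000 per additional charge. Highest is discharging a firearm at $129000; 2 additional charges → +$50000. Combined base = $179000.
Net percentage adjustment: −10% −40% −40% = −90%. $179000 × 0.1 = $17900.
$17900 is within the $400000 maximum.
$17900 is at or above the $4500 minimum.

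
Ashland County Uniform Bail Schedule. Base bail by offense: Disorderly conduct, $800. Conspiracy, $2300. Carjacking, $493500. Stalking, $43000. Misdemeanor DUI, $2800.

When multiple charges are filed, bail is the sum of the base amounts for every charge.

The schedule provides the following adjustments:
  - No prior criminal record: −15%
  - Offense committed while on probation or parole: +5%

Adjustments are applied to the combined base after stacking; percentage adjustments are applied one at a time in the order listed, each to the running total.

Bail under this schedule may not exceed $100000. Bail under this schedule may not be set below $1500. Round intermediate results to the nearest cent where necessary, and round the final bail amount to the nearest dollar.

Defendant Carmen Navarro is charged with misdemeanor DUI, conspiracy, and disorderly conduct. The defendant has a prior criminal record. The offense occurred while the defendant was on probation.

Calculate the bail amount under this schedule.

Base amounts from the schedule: misdemeanor DUI $2800; conspiracy $2300; disorderly conduct $800.
Stacking rule: sum of all bases. $2800 + $2300 + $800 = $5900.
Offense committed while on probation or parole (+5%): $5900 × 1.05 = $6195.
$6195 is within the $100000 maximum.
$6195 is at or above the $1500 minimum.

$6195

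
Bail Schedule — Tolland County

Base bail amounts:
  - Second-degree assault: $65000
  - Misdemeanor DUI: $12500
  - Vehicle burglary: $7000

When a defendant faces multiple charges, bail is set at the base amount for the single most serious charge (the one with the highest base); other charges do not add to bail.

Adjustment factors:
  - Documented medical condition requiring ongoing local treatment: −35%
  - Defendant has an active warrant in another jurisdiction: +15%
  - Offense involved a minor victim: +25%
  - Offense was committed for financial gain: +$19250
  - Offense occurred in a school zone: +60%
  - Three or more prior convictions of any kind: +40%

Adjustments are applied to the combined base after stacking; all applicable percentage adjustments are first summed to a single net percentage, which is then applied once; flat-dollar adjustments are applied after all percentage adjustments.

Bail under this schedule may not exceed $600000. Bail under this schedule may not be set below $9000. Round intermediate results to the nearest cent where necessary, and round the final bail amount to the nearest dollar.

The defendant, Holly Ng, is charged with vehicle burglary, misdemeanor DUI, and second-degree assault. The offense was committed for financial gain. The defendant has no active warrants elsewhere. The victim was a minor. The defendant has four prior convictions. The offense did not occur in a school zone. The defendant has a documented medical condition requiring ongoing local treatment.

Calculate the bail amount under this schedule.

$103750

Base amounts from the schedule: vehicle burglary $7000; misdemeanor DUI $12500; second-degree assault $65000.
Stacking rule: use the highest base only. Highest is second-degree assault at $65000. Combined base = $65000.
Net percentage adjustment: −35% +25% +40% = +30%. $65000 × 1.3 = $84500.
Offense was committed for financial gain (+$19250 flat): $84500 + $19250 = $103750.
$103750 is within the $600000 maximum.
$103750 is at or above the $9000 minimum.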